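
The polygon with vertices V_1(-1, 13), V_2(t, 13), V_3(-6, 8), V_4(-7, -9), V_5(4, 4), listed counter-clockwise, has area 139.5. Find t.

The doubled signed area Σ (x_i y_{i+1} − x_{i+1} y_i) is linear in t.
With t=0 it equals 239; the coefficient of t is -5 (from the two edges through V_2).
So -5·t + 239 = 2·139.5 = 279 ⇒ t = -8.

-8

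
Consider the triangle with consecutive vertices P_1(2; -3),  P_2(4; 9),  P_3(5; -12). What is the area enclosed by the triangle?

Apply the shoelace formula: 2A = Σ (x_i·y_{i+1} − x_{i+1}·y_i), indices taken mod 3.
P_1→P_2: (2)(9) − (4)(-3) = 30
P_2→P_3: (4)(-12) − (5)(9) = -93
P_3→P_1: (5)(-3) − (2)(-12) = 9
Σ = -54
Area = |Σ|/2 = 27.

27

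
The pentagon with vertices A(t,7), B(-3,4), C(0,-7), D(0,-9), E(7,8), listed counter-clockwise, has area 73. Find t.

Write out the shoelace sum; only the two edges meeting at A involve t:
2·Area = [(7·7 − t·8) + (t·4 − (-3)·7)] + 84
       = -4·t + 154 = 146
⇒ t = 2.

2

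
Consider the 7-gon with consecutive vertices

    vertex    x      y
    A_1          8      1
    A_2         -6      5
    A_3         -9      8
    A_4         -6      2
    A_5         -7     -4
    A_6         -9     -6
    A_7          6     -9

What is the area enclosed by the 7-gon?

156

Apply the shoelace formula: 2A = Σ (x_i·y_{i+1} − x_{i+1}·y_i), indices taken mod 7.
Cross-terms: 46, -3, 30, 38, 6, 117, 78  ⇒  Σ = 312
Area = |Σ|/2 = 156.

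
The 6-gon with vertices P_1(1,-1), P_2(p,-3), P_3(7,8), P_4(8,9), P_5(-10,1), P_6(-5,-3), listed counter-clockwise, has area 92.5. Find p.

3

Write out the shoelace sum; only the two edges meeting at P_2 involve p:
2·Area = [(1·(-3) − p·(-1)) + (p·8 − 7·(-3))] + 140
       = 9·p + 158 = 185
⇒ p = 3.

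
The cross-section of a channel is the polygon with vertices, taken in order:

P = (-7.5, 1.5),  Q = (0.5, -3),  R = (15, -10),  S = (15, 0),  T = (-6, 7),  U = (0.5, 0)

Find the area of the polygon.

157

Cross-terms: 21.75, 40, 150, 105, -3.5, 0.75  ⇒  Σ = 314
Area = |Σ|/2 = 157.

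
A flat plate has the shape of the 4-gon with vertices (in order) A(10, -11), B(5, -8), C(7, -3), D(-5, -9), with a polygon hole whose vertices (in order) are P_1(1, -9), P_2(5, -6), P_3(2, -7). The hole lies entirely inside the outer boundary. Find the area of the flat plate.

Outer boundary:
Apply the shoelace (surveyor's) formula: 2A = Σ (x_i·y_{i+1} − x_{i+1}·y_i), indices taken mod 4.
Cross-terms: -25, 41, -78, 145  ⇒  Σ = 83
Area = |Σ|/2 = 41.5.
Hole:
Apply the shoelace (surveyor's) formula: 2A = Σ (x_i·y_{i+1} − x_{i+1}·y_i), indices taken mod 3.
Cross-terms: 39, -23, -11  ⇒  Σ = 5
Area = |Σ|/2 = 2.5.
Net area = 41.5 − 2.5 = 39.

39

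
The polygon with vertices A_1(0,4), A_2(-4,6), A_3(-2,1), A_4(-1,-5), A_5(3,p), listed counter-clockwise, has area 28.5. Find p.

Write out the shoelace sum; only the two edges meeting at A_5 involve p:
2·Area = [((-1)·p − 3·(-5)) + (3·4 − 0·p)] + 35
       = -1·p + 62 = 57
⇒ p = 5.

5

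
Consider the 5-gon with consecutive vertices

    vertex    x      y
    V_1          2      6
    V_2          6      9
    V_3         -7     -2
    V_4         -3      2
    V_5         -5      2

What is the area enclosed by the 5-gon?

Σ = (-18) + (51) + (-20) + (4) + (-34) = -17
Area = |Σ|/2 = 8.5.

8.5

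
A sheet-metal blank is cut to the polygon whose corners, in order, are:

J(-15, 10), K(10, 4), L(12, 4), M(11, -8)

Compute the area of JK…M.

159

Cross-terms: -160, -8, -140, -10  ⇒  Σ = -318
Area = |Σ|/2 = 159.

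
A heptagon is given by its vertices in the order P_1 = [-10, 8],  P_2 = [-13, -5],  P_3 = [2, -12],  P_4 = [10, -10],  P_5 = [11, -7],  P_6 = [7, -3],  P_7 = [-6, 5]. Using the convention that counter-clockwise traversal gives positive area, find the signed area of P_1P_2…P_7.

247.5

Apply the shoelace (surveyor's) formula: 2A = Σ (x_i·y_{i+1} − x_{i+1}·y_i), indices taken mod 7.
Cross-terms: 154, 166, 100, 40, 16, 17, 2  ⇒  Σ = 495
Signed area = Σ/2 = 247.5 (positive ⇒ counter-clockwise traversal).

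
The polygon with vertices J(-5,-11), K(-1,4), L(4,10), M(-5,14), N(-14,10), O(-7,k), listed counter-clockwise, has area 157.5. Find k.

3

Write out the shoelace sum; only the two edges meeting at O involve k:
2·Area = [((-14)·k − (-7)·10) + ((-7)·(-11) − (-5)·k)] + 195
       = -9·k + 342 = 315
⇒ k = 3.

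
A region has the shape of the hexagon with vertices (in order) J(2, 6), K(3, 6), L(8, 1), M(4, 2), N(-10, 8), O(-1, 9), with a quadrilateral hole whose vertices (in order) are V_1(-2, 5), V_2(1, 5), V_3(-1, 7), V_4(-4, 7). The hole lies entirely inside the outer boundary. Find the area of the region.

40.5

Outer boundary:
Σ = (-6) + (-45) + (12) + (52) + (-82) + (-24) = -93
Area = |Σ|/2 = 46.5.
Hole:
Apply the shoelace formula: 2A = Σ (x_i·y_{i+1} − x_{i+1}·y_i), indices taken mod 4.
V_1→V_2: (-2)(5) − (1)(5) = -15
V_2→V_3: (1)(7) − (-1)(5) = 12
V_3→V_4: (-1)(7) − (-4)(7) = 21
V_4→V_1: (-4)(5) − (-2)(7) = -6
Σ = 12
Area = |Σ|/2 = 6.
Net area = 46.5 − 6 = 40.5.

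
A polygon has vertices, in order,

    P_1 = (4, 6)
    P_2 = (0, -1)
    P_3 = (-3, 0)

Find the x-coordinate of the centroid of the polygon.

1/3

Apply Gauss's area formula. First the cross-terms c_i = x_i·y_{i+1} − x_{i+1}·y_i:
  -4, -3, -18  ⇒  2A = -25, A = -12.5.
Then Σ (x_i + x_{i+1})·c_i = -25, so x̄ = -25 / (6·(-12.5)) = 1/3.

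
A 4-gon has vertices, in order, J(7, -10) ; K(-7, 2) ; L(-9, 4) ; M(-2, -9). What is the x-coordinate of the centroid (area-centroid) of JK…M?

-202/159

Apply Gauss's area formula. First the cross-terms c_i = x_i·y_{i+1} − x_{i+1}·y_i:
  -56, -10, 89, 83  ⇒  2A = 106, A = 53.
Then Σ (x_i + x_{i+1})·c_i = -404, so x̄ = -404 / (6·53) = -202/159.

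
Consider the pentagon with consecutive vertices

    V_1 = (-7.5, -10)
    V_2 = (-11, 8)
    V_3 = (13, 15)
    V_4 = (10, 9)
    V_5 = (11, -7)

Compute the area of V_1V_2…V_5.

401.75

Apply Gauss's area formula: 2A = Σ (x_i·y_{i+1} − x_{i+1}·y_i), indices taken mod 5.
Σ = (-170) + (-269) + (-33) + (-169) + (-162.5) = -803.5
Area = |Σ|/2 = 401.75.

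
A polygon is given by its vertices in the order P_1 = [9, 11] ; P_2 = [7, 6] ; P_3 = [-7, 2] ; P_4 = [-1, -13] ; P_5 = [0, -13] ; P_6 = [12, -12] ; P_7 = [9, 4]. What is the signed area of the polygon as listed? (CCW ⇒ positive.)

257

Σ = (-23) + (56) + (93) + (13) + (156) + (156) + (63) = 514
Signed area = Σ/2 = 257 (positive ⇒ counter-clockwise traversal).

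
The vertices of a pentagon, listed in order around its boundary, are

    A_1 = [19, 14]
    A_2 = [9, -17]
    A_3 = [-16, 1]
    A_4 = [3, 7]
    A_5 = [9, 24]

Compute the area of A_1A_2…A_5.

A_1→A_2: (19)(-17) − (9)(14) = -449
A_2→A_3: (9)(1) − (-16)(-17) = -263
A_3→A_4: (-16)(7) − (3)(1) = -115
A_4→A_5: (3)(24) − (9)(7) = 9
A_5→A_1: (9)(14) − (19)(24) = -330
Σ = -1148
Area = |Σ|/2 = 574.

574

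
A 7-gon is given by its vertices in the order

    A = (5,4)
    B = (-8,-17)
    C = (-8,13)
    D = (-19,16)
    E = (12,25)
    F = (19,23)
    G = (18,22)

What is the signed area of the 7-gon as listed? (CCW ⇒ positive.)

-537

Apply the surveyor's formula: 2A = Σ (x_i·y_{i+1} − x_{i+1}·y_i), indices taken mod 7.
Σ = (-53) + (-240) + (119) + (-667) + (-199) + (4) + (-38) = -1074
Signed area = Σ/2 = -537 (negative ⇒ clockwise traversal).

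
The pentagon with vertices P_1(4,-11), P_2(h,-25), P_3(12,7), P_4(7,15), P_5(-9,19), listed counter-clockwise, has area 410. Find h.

11

The doubled signed area Σ (x_i y_{i+1} − x_{i+1} y_i) is linear in h.
With h=0 it equals 622; the coefficient of h is 18 (from the two edges through P_2).
So 18·h + 622 = 2·410 = 820 ⇒ h = 11.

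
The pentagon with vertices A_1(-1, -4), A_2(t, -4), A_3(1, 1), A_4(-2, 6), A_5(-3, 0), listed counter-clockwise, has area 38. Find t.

The doubled signed area Σ (x_i y_{i+1} − x_{i+1} y_i) is linear in t.
With t=0 it equals 46; the coefficient of t is 5 (from the two edges through A_2).
So 5·t + 46 = 2·38 = 76 ⇒ t = 6.

6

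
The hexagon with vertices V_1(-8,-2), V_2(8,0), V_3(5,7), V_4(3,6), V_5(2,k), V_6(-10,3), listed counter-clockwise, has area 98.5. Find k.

6

Write out the shoelace sum; only the two edges meeting at V_5 involve k:
2·Area = [(3·k − 2·6) + (2·3 − (-10)·k)] + 125
       = 13·k + 119 = 197
⇒ k = 6.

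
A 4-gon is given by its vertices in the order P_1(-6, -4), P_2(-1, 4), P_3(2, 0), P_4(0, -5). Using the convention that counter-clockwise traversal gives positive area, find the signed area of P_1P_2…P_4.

Apply the shoelace (surveyor's) formula: 2A = Σ (x_i·y_{i+1} − x_{i+1}·y_i), indices taken mod 4.
P_1→P_2: (-6)(4) − (-1)(-4) = -28
P_2→P_3: (-1)(0) − (2)(4) = -8
P_3→P_4: (2)(-5) − (0)(0) = -10
P_4→P_1: (0)(-4) − (-6)(-5) = -30
Σ = -76
Signed area = Σ/2 = -38 (negative ⇒ clockwise traversal).

-38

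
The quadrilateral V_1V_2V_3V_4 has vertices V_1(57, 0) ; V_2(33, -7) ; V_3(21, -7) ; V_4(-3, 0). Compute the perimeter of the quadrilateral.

|V_1V_2| = √((-24)² + (-7)²) = √625 = 25
|V_2V_3| = √((-12)² + (0)²) = √144 = 12
|V_3V_4| = √((-24)² + (7)²) = √625 = 25
|V_4V_1| = √((60)² + (0)²) = √3600 = 60
Perimeter = 25 + 12 + 25 + 60 = 122.

122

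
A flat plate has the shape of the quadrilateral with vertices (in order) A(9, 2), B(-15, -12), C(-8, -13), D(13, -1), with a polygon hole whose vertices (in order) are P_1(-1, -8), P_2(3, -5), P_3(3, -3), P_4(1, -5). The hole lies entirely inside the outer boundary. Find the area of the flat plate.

111.5

Outer boundary:
A→B: (9)(-12) − (-15)(2) = -78
B→C: (-15)(-13) − (-8)(-12) = 99
C→D: (-8)(-1) − (13)(-13) = 177
D→A: (13)(2) − (9)(-1) = 35
Σ = 233
Area = |Σ|/2 = 116.5.
Hole:
Apply the surveyor's formula: 2A = Σ (x_i·y_{i+1} − x_{i+1}·y_i), indices taken mod 4.
Cross-terms: 29, 6, -12, -13  ⇒  Σ = 10
Area = |Σ|/2 = 5.
Net area = 116.5 − 5 = 111.5.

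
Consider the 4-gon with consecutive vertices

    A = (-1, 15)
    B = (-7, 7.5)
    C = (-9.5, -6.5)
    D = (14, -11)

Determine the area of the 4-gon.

304.375

Σ = (97.5) + (116.75) + (195.5) + (199) = 608.75
Area = |Σ|/2 = 304.375.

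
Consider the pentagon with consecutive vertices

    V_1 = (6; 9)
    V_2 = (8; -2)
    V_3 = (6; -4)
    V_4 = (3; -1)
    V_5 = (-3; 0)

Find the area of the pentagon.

Apply the shoelace (surveyor's) formula: 2A = Σ (x_i·y_{i+1} − x_{i+1}·y_i), indices taken mod 5.
Cross-terms: -84, -20, 6, -3, -27  ⇒  Σ = -128
Area = |Σ|/2 = 64.

64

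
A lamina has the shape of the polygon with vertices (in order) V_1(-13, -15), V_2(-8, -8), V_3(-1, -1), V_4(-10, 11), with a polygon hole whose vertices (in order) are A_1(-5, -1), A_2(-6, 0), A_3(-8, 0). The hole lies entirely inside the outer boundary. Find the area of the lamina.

Outer boundary:
Apply the shoelace (surveyor's) formula: 2A = Σ (x_i·y_{i+1} − x_{i+1}·y_i), indices taken mod 4.
Cross-terms: -16, 0, -21, 293  ⇒  Σ = 256
Area = |Σ|/2 = 128.
Hole:
A_1→A_2: (-5)(0) − (-6)(-1) = -6
A_2→A_3: (-6)(0) − (-8)(0) = 0
A_3→A_1: (-8)(-1) − (-5)(0) = 8
Σ = 2
Area = |Σ|/2 = 1.
Net area = 128 − 1 = 127.

127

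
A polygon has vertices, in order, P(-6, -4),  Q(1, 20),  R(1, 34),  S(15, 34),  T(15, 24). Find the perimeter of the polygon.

|PQ| = √((7)² + (24)²) = √625 = 25
|QR| = √((0)² + (14)²) = √196 = 14
|RS| = √((14)² + (0)²) = √196 = 14
|ST| = √((0)² + (-10)²) = √100 = 10
|TP| = √((-21)² + (-28)²) = √1225 = 35
Perimeter = 25 + 14 + 14 + 10 + 35 = 98.

98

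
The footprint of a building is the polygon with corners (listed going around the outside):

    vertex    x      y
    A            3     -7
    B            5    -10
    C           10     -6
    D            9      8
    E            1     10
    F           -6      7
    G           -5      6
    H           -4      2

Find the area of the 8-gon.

196.5

Apply the surveyor's formula: 2A = Σ (x_i·y_{i+1} − x_{i+1}·y_i), indices taken mod 8.
Σ = (5) + (70) + (134) + (82) + (67) + (-1) + (14) + (22) = 393
Area = |Σ|/2 = 196.5.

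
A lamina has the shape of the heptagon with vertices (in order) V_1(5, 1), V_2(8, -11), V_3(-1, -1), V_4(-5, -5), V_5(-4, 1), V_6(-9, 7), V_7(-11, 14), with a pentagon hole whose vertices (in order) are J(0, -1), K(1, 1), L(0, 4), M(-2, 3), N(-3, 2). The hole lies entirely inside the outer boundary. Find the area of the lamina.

117.5

Outer boundary:
Apply Gauss's area formula: 2A = Σ (x_i·y_{i+1} − x_{i+1}·y_i), indices taken mod 7.
Σ = (-63) + (-19) + (0) + (-25) + (-19) + (-49) + (-81) = -256
Area = |Σ|/2 = 128.
Hole:
Σ = (1) + (4) + (8) + (5) + (3) = 21
Area = |Σ|/2 = 10.5.
Net area = 128 − 10.5 = 117.5.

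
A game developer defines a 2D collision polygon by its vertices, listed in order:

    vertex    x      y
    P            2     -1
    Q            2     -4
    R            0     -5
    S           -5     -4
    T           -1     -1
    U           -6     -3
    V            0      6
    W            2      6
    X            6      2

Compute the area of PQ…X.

66.5

P→Q: (2)(-4) − (2)(-1) = -6
Q→R: (2)(-5) − (0)(-4) = -10
R→S: (0)(-4) − (-5)(-5) = -25
S→T: (-5)(-1) − (-1)(-4) = 1
T→U: (-1)(-3) − (-6)(-1) = -3
U→V: (-6)(6) − (0)(-3) = -36
V→W: (0)(6) − (2)(6) = -12
W→X: (2)(2) − (6)(6) = -32
X→P: (6)(-1) − (2)(2) = -10
Σ = -133
Area = |Σ|/2 = 66.5.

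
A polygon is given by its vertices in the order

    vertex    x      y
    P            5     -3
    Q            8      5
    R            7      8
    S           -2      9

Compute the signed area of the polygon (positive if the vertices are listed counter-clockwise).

59

Apply Gauss's area formula: 2A = Σ (x_i·y_{i+1} − x_{i+1}·y_i), indices taken mod 4.
Σ = (49) + (29) + (79) + (-39) = 118
Signed area = Σ/2 = 59 (positive ⇒ counter-clockwise traversal).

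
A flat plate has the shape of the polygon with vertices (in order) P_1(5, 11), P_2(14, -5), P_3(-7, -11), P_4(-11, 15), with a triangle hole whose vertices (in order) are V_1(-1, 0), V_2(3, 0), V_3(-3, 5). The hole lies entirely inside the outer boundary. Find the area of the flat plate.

Outer boundary:
Cross-terms: -179, -189, -226, -196  ⇒  Σ = -790
Area = |Σ|/2 = 395.
Hole:
Apply the surveyor's formula: 2A = Σ (x_i·y_{i+1} − x_{i+1}·y_i), indices taken mod 3.
V_1→V_2: (-1)(0) − (3)(0) = 0
V_2→V_3: (3)(5) − (-3)(0) = 15
V_3→V_1: (-3)(0) − (-1)(5) = 5
Σ = 20
Area = |Σ|/2 = 10.
Net area = 395 − 10 = 385.

385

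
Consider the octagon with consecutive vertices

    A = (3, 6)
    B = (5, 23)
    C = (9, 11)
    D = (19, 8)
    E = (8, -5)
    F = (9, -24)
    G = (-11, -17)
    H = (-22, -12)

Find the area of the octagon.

Apply the shoelace formula: 2A = Σ (x_i·y_{i+1} − x_{i+1}·y_i), indices taken mod 8.
Σ = (39) + (-152) + (-137) + (-159) + (-147) + (-417) + (-242) + (-96) = -1311
Area = |Σ|/2 = 655.5.

655.5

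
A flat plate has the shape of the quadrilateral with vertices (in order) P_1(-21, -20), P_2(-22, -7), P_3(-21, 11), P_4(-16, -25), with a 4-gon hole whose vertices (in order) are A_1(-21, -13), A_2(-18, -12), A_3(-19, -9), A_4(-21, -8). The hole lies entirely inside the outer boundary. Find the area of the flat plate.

Outer boundary:
Σ = (-293) + (-389) + (701) + (-205) = -186
Area = |Σ|/2 = 93.
Hole:
Σ = (18) + (-66) + (-37) + (105) = 20
Area = |Σ|/2 = 10.
Net area = 93 − 10 = 83.

83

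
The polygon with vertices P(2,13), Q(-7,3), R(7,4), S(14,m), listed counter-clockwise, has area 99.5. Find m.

The doubled signed area Σ (x_i y_{i+1} − x_{i+1} y_i) is linear in m.
With m=0 it equals 174; the coefficient of m is 5 (from the two edges through S).
So 5·m + 174 = 2·99.5 = 199 ⇒ m = 5.

5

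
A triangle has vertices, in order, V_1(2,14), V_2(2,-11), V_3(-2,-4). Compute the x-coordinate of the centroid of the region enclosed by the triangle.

Apply the shoelace (surveyor's) formula. First the cross-terms c_i = x_i·y_{i+1} − x_{i+1}·y_i:
  -50, -30, -20  ⇒  2A = -100, A = -50.
Then Σ (x_i + x_{i+1})·c_i = -200, so x̄ = -200 / (6·(-50)) = 2/3.

2/3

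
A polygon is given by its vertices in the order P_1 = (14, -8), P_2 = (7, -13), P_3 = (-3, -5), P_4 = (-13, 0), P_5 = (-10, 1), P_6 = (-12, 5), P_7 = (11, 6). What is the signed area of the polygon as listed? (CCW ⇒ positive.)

P_1→P_2: (14)(-13) − (7)(-8) = -126
P_2→P_3: (7)(-5) − (-3)(-13) = -74
P_3→P_4: (-3)(0) − (-13)(-5) = -65
P_4→P_5: (-13)(1) − (-10)(0) = -13
P_5→P_6: (-10)(5) − (-12)(1) = -38
P_6→P_7: (-12)(6) − (11)(5) = -127
P_7→P_1: (11)(-8) − (14)(6) = -172
Σ = -615
Signed area = Σ/2 = -307.5 (negative ⇒ clockwise traversal).

-307.5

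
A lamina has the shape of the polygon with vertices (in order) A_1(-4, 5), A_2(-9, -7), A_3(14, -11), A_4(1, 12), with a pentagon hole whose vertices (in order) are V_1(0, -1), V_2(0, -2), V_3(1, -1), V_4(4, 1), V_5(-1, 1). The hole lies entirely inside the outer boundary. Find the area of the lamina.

Outer boundary:
Apply the surveyor's formula: 2A = Σ (x_i·y_{i+1} − x_{i+1}·y_i), indices taken mod 4.
Cross-terms: 73, 197, 179, 53  ⇒  Σ = 502
Area = |Σ|/2 = 251.
Hole:
Apply the shoelace formula: 2A = Σ (x_i·y_{i+1} − x_{i+1}·y_i), indices taken mod 5.
Σ = (0) + (2) + (5) + (5) + (1) = 13
Area = |Σ|/2 = 6.5.
Net area = 251 − 6.5 = 244.5.

244.5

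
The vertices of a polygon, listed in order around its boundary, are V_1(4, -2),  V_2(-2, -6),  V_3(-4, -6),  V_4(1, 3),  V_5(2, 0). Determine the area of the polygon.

28

Apply Gauss's area formula: 2A = Σ (x_i·y_{i+1} − x_{i+1}·y_i), indices taken mod 5.
Σ = (-28) + (-12) + (-6) + (-6) + (-4) = -56
Area = |Σ|/2 = 28.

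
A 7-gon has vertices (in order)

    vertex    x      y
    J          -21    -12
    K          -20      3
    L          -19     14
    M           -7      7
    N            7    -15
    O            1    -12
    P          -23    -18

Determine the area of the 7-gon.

Cross-terms: -303, -223, -35, 56, -69, -294, -102  ⇒  Σ = -970
Area = |Σ|/2 = 485.

485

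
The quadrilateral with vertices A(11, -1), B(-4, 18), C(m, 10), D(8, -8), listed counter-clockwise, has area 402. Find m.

Write out the shoelace sum; only the two edges meeting at C involve m:
2·Area = [((-4)·10 − m·18) + (m·(-8) − 8·10)] + 274
       = -26·m + 154 = 804
⇒ m = -25.

-25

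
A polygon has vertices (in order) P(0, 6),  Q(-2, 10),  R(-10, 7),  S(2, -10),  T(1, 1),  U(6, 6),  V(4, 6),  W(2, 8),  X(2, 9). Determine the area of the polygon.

Apply the surveyor's formula: 2A = Σ (x_i·y_{i+1} − x_{i+1}·y_i), indices taken mod 9.
Σ = (12) + (86) + (86) + (12) + (0) + (12) + (20) + (2) + (12) = 242
Area = |Σ|/2 = 121.

121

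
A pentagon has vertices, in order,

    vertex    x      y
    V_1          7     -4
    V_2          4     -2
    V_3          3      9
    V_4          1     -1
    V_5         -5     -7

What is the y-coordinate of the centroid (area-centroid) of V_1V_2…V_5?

-159/89

Apply the shoelace formula. First the cross-terms c_i = x_i·y_{i+1} − x_{i+1}·y_i:
  2, 42, -12, -12, 69  ⇒  2A = 89, A = 44.5.
Then Σ (y_i + y_{i+1})·c_i = -477, so ȳ = -477 / (6·44.5) = -159/89.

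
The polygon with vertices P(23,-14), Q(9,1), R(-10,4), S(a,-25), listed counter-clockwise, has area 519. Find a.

-1

The doubled signed area Σ (x_i y_{i+1} − x_{i+1} y_i) is linear in a.
With a=0 it equals 1020; the coefficient of a is -18 (from the two edges through S).
So -18·a + 1020 = 2·519 = 1038 ⇒ a = -1.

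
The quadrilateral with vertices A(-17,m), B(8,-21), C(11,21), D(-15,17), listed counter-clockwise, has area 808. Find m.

Write out the shoelace sum; only the two edges meeting at A involve m:
2·Area = [((-15)·m − (-17)·17) + ((-17)·(-21) − 8·m)] + 901
       = -23·m + 1547 = 1616
⇒ m = -3.

-3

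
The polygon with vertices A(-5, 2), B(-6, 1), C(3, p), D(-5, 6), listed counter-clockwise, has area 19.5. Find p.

3

The doubled signed area Σ (x_i y_{i+1} − x_{i+1} y_i) is linear in p.
With p=0 it equals 42; the coefficient of p is -1 (from the two edges through C).
So -1·p + 42 = 2·19.5 = 39 ⇒ p = 3.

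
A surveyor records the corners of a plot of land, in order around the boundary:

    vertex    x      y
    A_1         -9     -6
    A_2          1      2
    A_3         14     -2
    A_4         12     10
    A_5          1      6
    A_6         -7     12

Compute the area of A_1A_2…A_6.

194

Apply Gauss's area formula: 2A = Σ (x_i·y_{i+1} − x_{i+1}·y_i), indices taken mod 6.
A_1→A_2: (-9)(2) − (1)(-6) = -12
A_2→A_3: (1)(-2) − (14)(2) = -30
A_3→A_4: (14)(10) − (12)(-2) = 164
A_4→A_5: (12)(6) − (1)(10) = 62
A_5→A_6: (1)(12) − (-7)(6) = 54
A_6→A_1: (-7)(-6) − (-9)(12) = 150
Σ = 388
Area = |Σ|/2 = 194.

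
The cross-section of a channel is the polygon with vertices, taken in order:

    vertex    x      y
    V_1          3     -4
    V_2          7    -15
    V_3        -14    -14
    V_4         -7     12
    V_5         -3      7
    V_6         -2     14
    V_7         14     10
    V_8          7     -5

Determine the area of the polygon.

500.5

Σ = (-17) + (-308) + (-266) + (-13) + (-28) + (-216) + (-140) + (-13) = -1001
Area = |Σ|/2 = 500.5.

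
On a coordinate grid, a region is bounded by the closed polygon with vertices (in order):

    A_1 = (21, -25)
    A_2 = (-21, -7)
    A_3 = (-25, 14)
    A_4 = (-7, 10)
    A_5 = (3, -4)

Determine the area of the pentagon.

Cross-terms: -672, -469, -152, -2, 9  ⇒  Σ = -1286
Area = |Σ|/2 = 643.

643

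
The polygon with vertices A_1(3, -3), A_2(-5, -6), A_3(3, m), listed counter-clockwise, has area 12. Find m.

-6

The doubled signed area Σ (x_i y_{i+1} − x_{i+1} y_i) is linear in m.
With m=0 it equals -24; the coefficient of m is -8 (from the two edges through A_3).
So -8·m + -24 = 2·12 = 24 ⇒ m = -6.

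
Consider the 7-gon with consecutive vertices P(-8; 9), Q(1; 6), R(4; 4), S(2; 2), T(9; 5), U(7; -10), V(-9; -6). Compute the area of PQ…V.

235.5

Σ = (-57) + (-20) + (0) + (-8) + (-125) + (-132) + (-129) = -471
Area = |Σ|/2 = 235.5.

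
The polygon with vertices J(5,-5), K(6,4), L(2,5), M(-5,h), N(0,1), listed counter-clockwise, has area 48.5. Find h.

The doubled signed area Σ (x_i y_{i+1} − x_{i+1} y_i) is linear in h.
With h=0 it equals 87; the coefficient of h is 2 (from the two edges through M).
So 2·h + 87 = 2·48.5 = 97 ⇒ h = 5.

5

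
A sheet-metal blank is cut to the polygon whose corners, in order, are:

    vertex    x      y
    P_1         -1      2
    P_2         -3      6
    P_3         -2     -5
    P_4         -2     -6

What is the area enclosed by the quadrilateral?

Apply the shoelace (surveyor's) formula: 2A = Σ (x_i·y_{i+1} − x_{i+1}·y_i), indices taken mod 4.
Cross-terms: 0, 27, 2, -10  ⇒  Σ = 19
Area = |Σ|/2 = 9.5.

9.5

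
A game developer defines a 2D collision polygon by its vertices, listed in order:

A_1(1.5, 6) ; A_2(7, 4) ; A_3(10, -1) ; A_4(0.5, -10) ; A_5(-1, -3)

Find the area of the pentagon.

Apply the shoelace formula: 2A = Σ (x_i·y_{i+1} − x_{i+1}·y_i), indices taken mod 5.
Σ = (-36) + (-47) + (-99.5) + (-11.5) + (-1.5) = -195.5
Area = |Σ|/2 = 97.75.

97.75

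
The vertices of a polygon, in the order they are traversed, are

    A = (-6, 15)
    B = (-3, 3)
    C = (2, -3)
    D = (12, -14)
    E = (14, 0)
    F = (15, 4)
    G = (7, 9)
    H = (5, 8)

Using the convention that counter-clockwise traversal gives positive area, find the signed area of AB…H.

Apply Gauss's area formula: 2A = Σ (x_i·y_{i+1} − x_{i+1}·y_i), indices taken mod 8.
Cross-terms: 27, 3, 8, 196, 56, 107, 11, 123  ⇒  Σ = 531
Signed area = Σ/2 = 265.5 (positive ⇒ counter-clockwise traversal).

265.5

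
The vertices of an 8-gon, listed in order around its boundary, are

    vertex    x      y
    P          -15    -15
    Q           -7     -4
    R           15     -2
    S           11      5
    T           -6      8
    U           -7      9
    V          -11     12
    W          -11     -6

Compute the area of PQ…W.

267

Σ = (-45) + (74) + (97) + (118) + (2) + (15) + (198) + (75) = 534
Area = |Σ|/2 = 267.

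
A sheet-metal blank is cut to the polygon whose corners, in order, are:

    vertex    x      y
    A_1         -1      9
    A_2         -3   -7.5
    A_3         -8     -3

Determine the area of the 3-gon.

45.75

Apply the shoelace formula: 2A = Σ (x_i·y_{i+1} − x_{i+1}·y_i), indices taken mod 3.
Σ = (34.5) + (-51) + (-75) = -91.5
Area = |Σ|/2 = 45.75.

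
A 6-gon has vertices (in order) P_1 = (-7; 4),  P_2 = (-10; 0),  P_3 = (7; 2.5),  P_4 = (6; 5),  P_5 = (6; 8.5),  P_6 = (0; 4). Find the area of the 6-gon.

Apply the shoelace (surveyor's) formula: 2A = Σ (x_i·y_{i+1} − x_{i+1}·y_i), indices taken mod 6.
Σ = (40) + (-25) + (20) + (21) + (24) + (28) = 108
Area = |Σ|/2 = 54.

54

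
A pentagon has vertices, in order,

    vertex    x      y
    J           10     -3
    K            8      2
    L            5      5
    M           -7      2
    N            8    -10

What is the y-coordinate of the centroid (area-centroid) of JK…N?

-313/249

Apply Gauss's area formula. First the cross-terms c_i = x_i·y_{i+1} − x_{i+1}·y_i:
  44, 30, 45, 54, 76  ⇒  2A = 249, A = 124.5.
Then Σ (y_i + y_{i+1})·c_i = -939, so ȳ = -939 / (6·124.5) = -313/249.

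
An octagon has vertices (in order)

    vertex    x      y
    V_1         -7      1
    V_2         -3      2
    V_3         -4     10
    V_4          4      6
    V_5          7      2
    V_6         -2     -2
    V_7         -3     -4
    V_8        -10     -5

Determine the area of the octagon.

Apply the surveyor's formula: 2A = Σ (x_i·y_{i+1} − x_{i+1}·y_i), indices taken mod 8.
Σ = (-11) + (-22) + (-64) + (-34) + (-10) + (2) + (-25) + (-45) = -209
Area = |Σ|/2 = 104.5.

104.5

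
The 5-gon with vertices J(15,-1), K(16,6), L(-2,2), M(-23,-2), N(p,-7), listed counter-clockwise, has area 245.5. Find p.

25

Write out the shoelace sum; only the two edges meeting at N involve p:
2·Area = [((-23)·(-7) − p·(-2)) + (p·(-1) − 15·(-7))] + 200
       = 1·p + 466 = 491
⇒ p = 25.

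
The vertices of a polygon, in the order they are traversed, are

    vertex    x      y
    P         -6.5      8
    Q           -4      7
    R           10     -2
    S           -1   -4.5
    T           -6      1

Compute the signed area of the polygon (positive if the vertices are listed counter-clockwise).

-96

Apply the surveyor's formula: 2A = Σ (x_i·y_{i+1} − x_{i+1}·y_i), indices taken mod 5.
P→Q: (-6.5)(7) − (-4)(8) = -13.5
Q→R: (-4)(-2) − (10)(7) = -62
R→S: (10)(-4.5) − (-1)(-2) = -47
S→T: (-1)(1) − (-6)(-4.5) = -28
T→P: (-6)(8) − (-6.5)(1) = -41.5
Σ = -192
Signed area = Σ/2 = -96 (negative ⇒ clockwise traversal).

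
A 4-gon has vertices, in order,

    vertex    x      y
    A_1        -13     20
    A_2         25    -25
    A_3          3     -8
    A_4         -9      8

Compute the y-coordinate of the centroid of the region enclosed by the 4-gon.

Apply the shoelace (surveyor's) formula. First the cross-terms c_i = x_i·y_{i+1} − x_{i+1}·y_i:
  -175, -125, -48, -76  ⇒  2A = -424, A = -212.
Then Σ (y_i + y_{i+1})·c_i = 2872, so ȳ = 2872 / (6·(-212)) = -359/159.

-359/159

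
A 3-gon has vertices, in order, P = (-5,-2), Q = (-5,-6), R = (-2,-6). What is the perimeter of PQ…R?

12

|PQ| = √((0)² + (-4)²) = √16 = 4
|QR| = √((3)² + (0)²) = √9 = 3
|RP| = √((-3)² + (4)²) = √25 = 5
Perimeter = 4 + 3 + 5 = 12.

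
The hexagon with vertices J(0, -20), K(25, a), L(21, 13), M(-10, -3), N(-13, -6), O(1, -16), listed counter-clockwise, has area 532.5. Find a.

2

The doubled signed area Σ (x_i y_{i+1} − x_{i+1} y_i) is linear in a.
With a=0 it equals 1107; the coefficient of a is -21 (from the two edges through K).
So -21·a + 1107 = 2·532.5 = 1065 ⇒ a = 2.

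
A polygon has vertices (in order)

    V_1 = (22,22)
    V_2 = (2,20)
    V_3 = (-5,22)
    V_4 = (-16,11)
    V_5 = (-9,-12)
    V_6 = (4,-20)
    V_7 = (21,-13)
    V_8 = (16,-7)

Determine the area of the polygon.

1145.5

V_1→V_2: (22)(20) − (2)(22) = 396
V_2→V_3: (2)(22) − (-5)(20) = 144
V_3→V_4: (-5)(11) − (-16)(22) = 297
V_4→V_5: (-16)(-12) − (-9)(11) = 291
V_5→V_6: (-9)(-20) − (4)(-12) = 228
V_6→V_7: (4)(-13) − (21)(-20) = 368
V_7→V_8: (21)(-7) − (16)(-13) = 61
V_8→V_1: (16)(22) − (22)(-7) = 506
Σ = 2291
Area = |Σ|/2 = 1145.5.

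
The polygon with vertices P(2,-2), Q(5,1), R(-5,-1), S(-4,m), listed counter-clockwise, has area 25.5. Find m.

-5

Write out the shoelace sum; only the two edges meeting at S involve m:
2·Area = [((-5)·m − (-4)·(-1)) + ((-4)·(-2) − 2·m)] + 12
       = -7·m + 16 = 51
⇒ m = -5.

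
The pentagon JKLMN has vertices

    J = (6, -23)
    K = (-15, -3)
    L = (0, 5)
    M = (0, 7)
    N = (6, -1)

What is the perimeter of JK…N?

|JK| = √((-21)² + (20)²) = √841 = 29
|KL| = √((15)² + (8)²) = √289 = 17
|LM| = √((0)² + (2)²) = √4 = 2
|MN| = √((6)² + (-8)²) = √100 = 10
|NJ| = √((0)² + (-22)²) = √484 = 22
Perimeter = 29 + 17 + 2 + 10 + 22 = 80.

80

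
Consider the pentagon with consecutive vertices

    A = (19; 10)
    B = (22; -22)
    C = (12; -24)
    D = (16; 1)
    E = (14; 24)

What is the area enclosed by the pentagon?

Apply the shoelace formula: 2A = Σ (x_i·y_{i+1} − x_{i+1}·y_i), indices taken mod 5.
Σ = (-638) + (-264) + (396) + (370) + (-316) = -452
Area = |Σ|/2 = 226.

226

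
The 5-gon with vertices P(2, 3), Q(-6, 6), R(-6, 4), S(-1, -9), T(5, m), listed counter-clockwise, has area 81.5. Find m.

The doubled signed area Σ (x_i y_{i+1} − x_{i+1} y_i) is linear in m.
With m=0 it equals 160; the coefficient of m is -3 (from the two edges through T).
So -3·m + 160 = 2·81.5 = 163 ⇒ m = -1.

-1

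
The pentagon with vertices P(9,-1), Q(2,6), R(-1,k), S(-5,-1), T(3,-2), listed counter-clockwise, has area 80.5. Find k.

10

The doubled signed area Σ (x_i y_{i+1} − x_{i+1} y_i) is linear in k.
With k=0 it equals 91; the coefficient of k is 7 (from the two edges through R).
So 7·k + 91 = 2·80.5 = 161 ⇒ k = 10.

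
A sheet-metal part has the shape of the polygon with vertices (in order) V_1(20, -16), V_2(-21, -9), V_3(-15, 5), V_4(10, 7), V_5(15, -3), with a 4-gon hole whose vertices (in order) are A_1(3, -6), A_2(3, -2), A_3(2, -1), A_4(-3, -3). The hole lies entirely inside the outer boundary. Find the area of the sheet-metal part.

597.5

Outer boundary:
Σ = (-516) + (-240) + (-155) + (-135) + (-180) = -1226
Area = |Σ|/2 = 613.
Hole:
Apply the shoelace formula: 2A = Σ (x_i·y_{i+1} − x_{i+1}·y_i), indices taken mod 4.
Cross-terms: 12, 1, -9, 27  ⇒  Σ = 31
Area = |Σ|/2 = 15.5.
Net area = 613 − 15.5 = 597.5.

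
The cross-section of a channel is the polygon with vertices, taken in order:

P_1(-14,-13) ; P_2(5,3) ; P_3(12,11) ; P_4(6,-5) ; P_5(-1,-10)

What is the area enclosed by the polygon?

Apply the shoelace (surveyor's) formula: 2A = Σ (x_i·y_{i+1} − x_{i+1}·y_i), indices taken mod 5.
P_1→P_2: (-14)(3) − (5)(-13) = 23
P_2→P_3: (5)(11) − (12)(3) = 19
P_3→P_4: (12)(-5) − (6)(11) = -126
P_4→P_5: (6)(-10) − (-1)(-5) = -65
P_5→P_1: (-1)(-13) − (-14)(-10) = -127
Σ = -276
Area = |Σ|/2 = 138.

138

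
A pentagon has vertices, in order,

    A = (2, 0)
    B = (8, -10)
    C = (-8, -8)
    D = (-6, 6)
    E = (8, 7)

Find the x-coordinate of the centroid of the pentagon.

Apply the surveyor's formula. First the cross-terms c_i = x_i·y_{i+1} − x_{i+1}·y_i:
  -20, -144, -96, -90, -14  ⇒  2A = -364, A = -182.
Then Σ (x_i + x_{i+1})·c_i = 824, so x̄ = 824 / (6·(-182)) = -206/273.

-206/273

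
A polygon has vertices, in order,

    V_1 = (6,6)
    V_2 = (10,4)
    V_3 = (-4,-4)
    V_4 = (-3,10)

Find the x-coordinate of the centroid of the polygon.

59/57

Apply the shoelace (surveyor's) formula. First the cross-terms c_i = x_i·y_{i+1} − x_{i+1}·y_i:
  -36, -24, -52, -78  ⇒  2A = -190, A = -95.
Then Σ (x_i + x_{i+1})·c_i = -590, so x̄ = -590 / (6·(-95)) = 59/57.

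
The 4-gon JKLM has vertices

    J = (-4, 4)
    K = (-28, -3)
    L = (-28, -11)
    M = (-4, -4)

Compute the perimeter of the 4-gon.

|JK| = √((-24)² + (-7)²) = √625 = 25
|KL| = √((0)² + (-8)²) = √64 = 8
|LM| = √((24)² + (7)²) = √625 = 25
|MJ| = √((0)² + (8)²) = √64 = 8
Perimeter = 25 + 8 + 25 + 8 = 66.

66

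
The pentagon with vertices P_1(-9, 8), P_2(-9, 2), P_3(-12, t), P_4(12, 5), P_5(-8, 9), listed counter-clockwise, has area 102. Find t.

-1

The doubled signed area Σ (x_i y_{i+1} − x_{i+1} y_i) is linear in t.
With t=0 it equals 183; the coefficient of t is -21 (from the two edges through P_3).
So -21·t + 183 = 2·102 = 204 ⇒ t = -1.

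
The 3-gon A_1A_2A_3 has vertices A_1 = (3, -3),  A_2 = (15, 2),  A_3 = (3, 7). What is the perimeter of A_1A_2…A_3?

|A_1A_2| = √((12)² + (5)²) = √169 = 13
|A_2A_3| = √((-12)² + (5)²) = √169 = 13
|A_3A_1| = √((0)² + (-10)²) = √100 = 10
Perimeter = 13 + 13 + 10 = 36.

36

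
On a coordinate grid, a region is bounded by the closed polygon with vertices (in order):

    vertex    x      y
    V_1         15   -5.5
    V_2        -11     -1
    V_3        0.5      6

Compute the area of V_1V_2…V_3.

116.875

Apply the shoelace (surveyor's) formula: 2A = Σ (x_i·y_{i+1} − x_{i+1}·y_i), indices taken mod 3.
Cross-terms: -75.5, -65.5, -92.75  ⇒  Σ = -233.75
Area = |Σ|/2 = 116.875.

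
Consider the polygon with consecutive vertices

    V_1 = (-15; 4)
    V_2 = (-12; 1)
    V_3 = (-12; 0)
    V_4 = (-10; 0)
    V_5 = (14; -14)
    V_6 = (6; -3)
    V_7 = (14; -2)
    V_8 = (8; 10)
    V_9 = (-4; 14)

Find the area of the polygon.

Cross-terms: 33, 12, 0, 140, 42, 30, 156, 152, 194  ⇒  Σ = 759
Area = |Σ|/2 = 379.5.

379.5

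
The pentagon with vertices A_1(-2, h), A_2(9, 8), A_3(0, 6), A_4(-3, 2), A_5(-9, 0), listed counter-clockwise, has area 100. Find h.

-7

Write out the shoelace sum; only the two edges meeting at A_1 involve h:
2·Area = [((-9)·h − (-2)·0) + ((-2)·8 − 9·h)] + 90
       = -18·h + 74 = 200
⇒ h = -7.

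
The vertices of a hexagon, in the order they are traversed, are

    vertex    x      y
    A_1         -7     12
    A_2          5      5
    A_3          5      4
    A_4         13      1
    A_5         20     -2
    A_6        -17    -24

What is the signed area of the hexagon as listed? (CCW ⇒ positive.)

-539.5

Apply the shoelace formula: 2A = Σ (x_i·y_{i+1} − x_{i+1}·y_i), indices taken mod 6.
Σ = (-95) + (-5) + (-47) + (-46) + (-514) + (-372) = -1079
Signed area = Σ/2 = -539.5 (negative ⇒ clockwise traversal).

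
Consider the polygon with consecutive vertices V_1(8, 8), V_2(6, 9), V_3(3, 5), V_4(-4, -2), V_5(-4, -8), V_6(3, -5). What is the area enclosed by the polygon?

Apply the shoelace formula: 2A = Σ (x_i·y_{i+1} − x_{i+1}·y_i), indices taken mod 6.
Σ = (24) + (3) + (14) + (24) + (44) + (64) = 173
Area = |Σ|/2 = 86.5.

86.5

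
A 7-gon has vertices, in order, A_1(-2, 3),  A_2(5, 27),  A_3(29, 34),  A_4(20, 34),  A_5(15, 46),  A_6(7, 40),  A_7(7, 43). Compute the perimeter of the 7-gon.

|A_1A_2| = √((7)² + (24)²) = √625 = 25
|A_2A_3| = √((24)² + (7)²) = √625 = 25
|A_3A_4| = √((-9)² + (0)²) = √81 = 9
|A_4A_5| = √((-5)² + (12)²) = √169 = 13
|A_5A_6| = √((-8)² + (-6)²) = √100 = 10
|A_6A_7| = √((0)² + (3)²) = √9 = 3
|A_7A_1| = √((-9)² + (-40)²) = √1681 = 41
Perimeter = 25 + 25 + 9 + 13 + 10 + 3 + 41 = 126.

126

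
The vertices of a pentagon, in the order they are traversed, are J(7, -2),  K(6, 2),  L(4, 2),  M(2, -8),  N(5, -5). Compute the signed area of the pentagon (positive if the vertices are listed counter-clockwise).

Cross-terms: 26, 4, -36, 30, 25  ⇒  Σ = 49
Signed area = Σ/2 = 24.5 (positive ⇒ counter-clockwise traversal).

24.5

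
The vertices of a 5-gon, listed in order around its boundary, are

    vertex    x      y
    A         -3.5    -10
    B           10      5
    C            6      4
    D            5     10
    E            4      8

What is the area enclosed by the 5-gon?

Cross-terms: 82.5, 10, 40, 0, -12  ⇒  Σ = 120.5
Area = |Σ|/2 = 60.25.

60.25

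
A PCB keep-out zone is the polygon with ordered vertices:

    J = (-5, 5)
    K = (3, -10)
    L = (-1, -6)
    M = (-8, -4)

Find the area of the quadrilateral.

48.5

J→K: (-5)(-10) − (3)(5) = 35
K→L: (3)(-6) − (-1)(-10) = -28
L→M: (-1)(-4) − (-8)(-6) = -44
M→J: (-8)(5) − (-5)(-4) = -60
Σ = -97
Area = |Σ|/2 = 48.5.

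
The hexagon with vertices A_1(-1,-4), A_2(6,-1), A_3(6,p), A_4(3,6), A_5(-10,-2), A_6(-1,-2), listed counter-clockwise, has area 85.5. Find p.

Write out the shoelace sum; only the two edges meeting at A_3 involve p:
2·Area = [(6·p − 6·(-1)) + (6·6 − 3·p)] + 99
       = 3·p + 141 = 171
⇒ p = 10.

10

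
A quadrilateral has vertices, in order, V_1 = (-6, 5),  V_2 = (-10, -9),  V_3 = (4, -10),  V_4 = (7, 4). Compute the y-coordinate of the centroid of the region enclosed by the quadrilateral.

Apply the shoelace (surveyor's) formula. First the cross-terms c_i = x_i·y_{i+1} − x_{i+1}·y_i:
  104, 136, 86, 59  ⇒  2A = 385, A = 192.5.
Then Σ (y_i + y_{i+1})·c_i = -2985, so ȳ = -2985 / (6·192.5) = -199/77.

-199/77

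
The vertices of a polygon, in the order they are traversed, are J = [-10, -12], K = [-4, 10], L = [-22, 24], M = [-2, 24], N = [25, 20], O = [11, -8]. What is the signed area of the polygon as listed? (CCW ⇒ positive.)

-888

Apply the surveyor's formula: 2A = Σ (x_i·y_{i+1} − x_{i+1}·y_i), indices taken mod 6.
J→K: (-10)(10) − (-4)(-12) = -148
K→L: (-4)(24) − (-22)(10) = 124
L→M: (-22)(24) − (-2)(24) = -480
M→N: (-2)(20) − (25)(24) = -640
N→O: (25)(-8) − (11)(20) = -420
O→J: (11)(-12) − (-10)(-8) = -212
Σ = -1776
Signed area = Σ/2 = -888 (negative ⇒ clockwise traversal).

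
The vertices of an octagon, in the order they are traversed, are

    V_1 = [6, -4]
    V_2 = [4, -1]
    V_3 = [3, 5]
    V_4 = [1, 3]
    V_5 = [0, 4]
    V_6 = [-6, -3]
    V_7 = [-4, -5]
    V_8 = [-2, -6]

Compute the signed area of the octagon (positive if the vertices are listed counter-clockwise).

Apply the shoelace formula: 2A = Σ (x_i·y_{i+1} − x_{i+1}·y_i), indices taken mod 8.
Σ = (10) + (23) + (4) + (4) + (24) + (18) + (14) + (44) = 141
Signed area = Σ/2 = 70.5 (positive ⇒ counter-clockwise traversal).

70.5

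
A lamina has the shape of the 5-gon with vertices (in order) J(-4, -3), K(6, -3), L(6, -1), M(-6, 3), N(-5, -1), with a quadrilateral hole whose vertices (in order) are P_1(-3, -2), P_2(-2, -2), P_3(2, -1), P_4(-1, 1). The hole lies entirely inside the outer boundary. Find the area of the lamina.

Outer boundary:
Apply the shoelace formula: 2A = Σ (x_i·y_{i+1} − x_{i+1}·y_i), indices taken mod 5.
Σ = (30) + (12) + (12) + (21) + (11) = 86
Area = |Σ|/2 = 43.
Hole:
Apply the shoelace formula: 2A = Σ (x_i·y_{i+1} − x_{i+1}·y_i), indices taken mod 4.
Cross-terms: 2, 6, 1, 5  ⇒  Σ = 14
Area = |Σ|/2 = 7.
Net area = 43 − 7 = 36.

36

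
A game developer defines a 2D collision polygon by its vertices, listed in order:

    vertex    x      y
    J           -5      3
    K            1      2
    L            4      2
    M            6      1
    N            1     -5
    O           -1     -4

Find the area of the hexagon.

Apply the surveyor's formula: 2A = Σ (x_i·y_{i+1} − x_{i+1}·y_i), indices taken mod 6.
Σ = (-13) + (-6) + (-8) + (-31) + (-9) + (-23) = -90
Area = |Σ|/2 = 45.

45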